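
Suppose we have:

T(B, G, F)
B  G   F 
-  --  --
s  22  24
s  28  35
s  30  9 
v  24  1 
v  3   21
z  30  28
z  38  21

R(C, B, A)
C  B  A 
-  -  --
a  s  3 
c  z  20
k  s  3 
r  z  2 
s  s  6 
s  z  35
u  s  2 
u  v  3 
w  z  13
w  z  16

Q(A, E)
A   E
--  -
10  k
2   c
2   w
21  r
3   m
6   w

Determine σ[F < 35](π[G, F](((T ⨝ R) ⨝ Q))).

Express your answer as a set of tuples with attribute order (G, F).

{(22, 24), (24, 1), (3, 21), (30, 28), (30, 9), (38, 21)}

T ⋈ R (natural join on B): {(s, 22, 24, a, 3), (s, 22, 24, k, 3), (s, 22, 24, s, 6), (s, 22, 24, u, 2), (s, 28, 35, a, 3), (s, 28, 35, k, 3), (s, 28, 35, s, 6), (s, 28, 35, u, 2), (s, 30, 9, a, 3), (s, 30, 9, k, 3), (s, 30, 9, s, 6), (s, 30, 9, u, 2), (v, 24, 1, u, 3), (v, 3, 21, u, 3), (z, 30, 28, c, 20), (z, 30, 28, r, 2), (z, 30, 28, s, 35), (z, 30, 28, w, 13), (z, 30, 28, w, 16), (z, 38, 21, c, 20), (z, 38, 21, r, 2), (z, 38, 21, s, 35), (z, 38, 21, w, 13), (z, 38, 21, w, 16)}
(T ⨝ R) ⋈ Q (natural join on A): {(s, 22, 24, a, 3, m), (s, 22, 24, k, 3, m), (s, 22, 24, s, 6, w), (s, 22, 24, u, 2, c), (s, 22, 24, u, 2, w), (s, 28, 35, a, 3, m), (s, 28, 35, k, 3, m), (s, 28, 35, s, 6, w), (s, 28, 35, u, 2, c), (s, 28, 35, u, 2, w), (s, 30, 9, a, 3, m), (s, 30, 9, k, 3, m), (s, 30, 9, s, 6, w), (s, 30, 9, u, 2, c), (s, 30, 9, u, 2, w), (v, 24, 1, u, 3, m), (v, 3, 21, u, 3, m), (z, 30, 28, r, 2, c), (z, 30, 28, r, 2, w), (z, 38, 21, r, 2, c), (z, 38, 21, r, 2, w)}
Keep only column(s) G, F (14 duplicate(s) eliminated): {(22, 24), (24, 1), (28, 35), (3, 21), (30, 28), (30, 9), (38, 21)}
Filtering on F < 35 leaves {(22, 24), (24, 1), (3, 21), (30, 28), (30, 9), (38, 21)}.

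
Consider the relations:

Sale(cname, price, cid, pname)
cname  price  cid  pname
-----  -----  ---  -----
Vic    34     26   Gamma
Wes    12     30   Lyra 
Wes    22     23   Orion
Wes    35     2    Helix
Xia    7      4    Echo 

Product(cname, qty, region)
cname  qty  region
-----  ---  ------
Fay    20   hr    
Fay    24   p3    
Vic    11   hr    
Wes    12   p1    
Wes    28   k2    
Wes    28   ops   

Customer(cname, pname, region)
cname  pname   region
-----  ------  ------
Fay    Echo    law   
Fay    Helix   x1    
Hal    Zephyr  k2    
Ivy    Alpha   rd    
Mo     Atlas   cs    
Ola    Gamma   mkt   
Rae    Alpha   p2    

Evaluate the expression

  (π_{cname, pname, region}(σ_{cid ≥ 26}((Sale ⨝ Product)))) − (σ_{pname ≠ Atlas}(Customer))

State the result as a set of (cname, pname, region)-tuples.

Sale ⋈ Product (natural join on cname): {(Vic, 34, 26, Gamma, 11, hr), (Wes, 12, 30, Lyra, 12, p1), (Wes, 12, 30, Lyra, 28, k2), (Wes, 12, 30, Lyra, 28, ops), (Wes, 22, 23, Orion, 12, p1), (Wes, 22, 23, Orion, 28, k2), (Wes, 22, 23, Orion, 28, ops), (Wes, 35, 2, Helix, 12, p1), (Wes, 35, 2, Helix, 28, k2), (Wes, 35, 2, Helix, 28, ops)}
Apply σ_{cid ≥ 26}; surviving tuples: {(Vic, 34, 26, Gamma, 11, hr), (Wes, 12, 30, Lyra, 12, p1), (Wes, 12, 30, Lyra, 28, k2), (Wes, 12, 30, Lyra, 28, ops)}
Keep only column(s) cname, pname, region: {(Vic, Gamma, hr), (Wes, Lyra, k2), (Wes, Lyra, ops), (Wes, Lyra, p1)}
Apply σ_{pname ≠ Atlas}; surviving tuples: {(Fay, Echo, law), (Fay, Helix, x1), (Hal, Zephyr, k2), (Ivy, Alpha, rd), (Ola, Gamma, mkt), (Rae, Alpha, p2)}
Set difference of the two operands is {(Vic, Gamma, hr), (Wes, Lyra, k2), (Wes, Lyra, ops), (Wes, Lyra, p1)}.

{(Vic, Gamma, hr), (Wes, Lyra, k2), (Wes, Lyra, ops), (Wes, Lyra, p1)}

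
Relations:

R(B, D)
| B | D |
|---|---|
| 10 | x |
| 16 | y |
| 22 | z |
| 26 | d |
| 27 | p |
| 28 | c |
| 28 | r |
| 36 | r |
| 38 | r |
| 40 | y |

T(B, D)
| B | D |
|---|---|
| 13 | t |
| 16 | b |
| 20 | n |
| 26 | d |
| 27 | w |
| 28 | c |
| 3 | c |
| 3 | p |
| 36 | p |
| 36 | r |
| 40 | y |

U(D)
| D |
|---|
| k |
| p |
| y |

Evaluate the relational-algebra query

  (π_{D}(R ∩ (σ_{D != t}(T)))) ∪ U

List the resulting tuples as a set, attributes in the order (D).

{c, d, k, p, r, y}

Filtering on D != t leaves {(16, b), (20, n), (26, d), (27, w), (28, c), (3, c), (3, p), (36, p), (36, r), (40, y)}.
Intersection: {(10, x), (16, y), (22, z), (26, d), (27, p), (28, c), (28, r), (36, r), (38, r), (40, y)} with {(16, b), (20, n), (26, d), (27, w), (28, c), (3, c), (3, p), (36, p), (36, r), (40, y)} → {(26, d), (28, c), (36, r), (40, y)}
π_{D} gives {c, d, r, y}.
Union: {c, d, r, y} with {k, p, y} → {c, d, k, p, r, y}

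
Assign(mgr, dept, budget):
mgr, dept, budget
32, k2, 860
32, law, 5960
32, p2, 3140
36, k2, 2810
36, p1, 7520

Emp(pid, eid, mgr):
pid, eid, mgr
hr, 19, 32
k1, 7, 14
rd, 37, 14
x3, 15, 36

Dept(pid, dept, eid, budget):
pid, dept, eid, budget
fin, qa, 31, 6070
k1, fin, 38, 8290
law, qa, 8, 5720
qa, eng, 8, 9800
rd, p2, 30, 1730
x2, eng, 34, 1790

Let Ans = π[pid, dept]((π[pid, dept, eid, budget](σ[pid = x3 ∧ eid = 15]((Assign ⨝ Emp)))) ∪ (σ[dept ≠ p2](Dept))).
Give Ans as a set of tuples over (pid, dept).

Joining Assign and Emp on mgr yields {(32, k2, 860, hr, 19), (32, law, 5960, hr, 19), (32, p2, 3140, hr, 19), (36, k2, 2810, x3, 15), (36, p1, 7520, x3, 15)}.
Selection pid = x3 ∧ eid = 15: {(36, k2, 2810, x3, 15), (36, p1, 7520, x3, 15)}
π_{pid, dept, eid, budget} gives {(x3, k2, 15, 2810), (x3, p1, 15, 7520)}.
Selection dept ≠ p2: {(fin, qa, 31, 6070), (k1, fin, 38, 8290), (law, qa, 8, 5720), (qa, eng, 8, 9800), (x2, eng, 34, 1790)}
Union: {(x3, k2, 15, 2810), (x3, p1, 15, 7520)} with {(fin, qa, 31, 6070), (k1, fin, 38, 8290), (law, qa, 8, 5720), (qa, eng, 8, 9800), (x2, eng, 34, 1790)} → {(fin, qa, 31, 6070), (k1, fin, 38, 8290), (law, qa, 8, 5720), (qa, eng, 8, 9800), (x2, eng, 34, 1790), (x3, k2, 15, 2810), (x3, p1, 15, 7520)}
π_{pid, dept} gives {(fin, qa), (k1, fin), (law, qa), (qa, eng), (x2, eng), (x3, k2), (x3, p1)}.

{(fin, qa), (k1, fin), (law, qa), (qa, eng), (x2, eng), (x3, k2), (x3, p1)}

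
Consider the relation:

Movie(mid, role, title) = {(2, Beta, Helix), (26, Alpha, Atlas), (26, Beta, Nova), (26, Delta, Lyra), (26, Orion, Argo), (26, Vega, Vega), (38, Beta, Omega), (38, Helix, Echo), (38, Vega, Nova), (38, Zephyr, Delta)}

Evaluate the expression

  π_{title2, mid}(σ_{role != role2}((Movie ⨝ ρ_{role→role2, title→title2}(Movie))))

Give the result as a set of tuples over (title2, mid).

{(Argo, 26), (Atlas, 26), (Delta, 38), (Echo, 38), (Lyra, 26), (Nova, 26), (Nova, 38), (Omega, 38), (Vega, 26)}

ρ[role→role2, title→title2]: schema becomes (mid, role2, title2); tuples unchanged.
Joining Movie and ρ_{role→role2, title→title2}(Movie) on mid yields {(2, Beta, Helix, Beta, Helix), (26, Alpha, Atlas, Alpha, Atlas), (26, Alpha, Atlas, Beta, Nova), (26, Alpha, Atlas, Delta, Lyra), (26, Alpha, Atlas, Orion, Argo), (26, Alpha, Atlas, Vega, Vega), (26, Beta, Nova, Alpha, Atlas), (26, Beta, Nova, Beta, Nova), (26, Beta, Nova, Delta, Lyra), (26, Beta, Nova, Orion, Argo), (26, Beta, Nova, Vega, Vega), (26, Delta, Lyra, Alpha, Atlas), (26, Delta, Lyra, Beta, Nova), (26, Delta, Lyra, Delta, Lyra), (26, Delta, Lyra, Orion, Argo), (26, Delta, Lyra, Vega, Vega), (26, Orion, Argo, Alpha, Atlas), (26, Orion, Argo, Beta, Nova), (26, Orion, Argo, Delta, Lyra), (26, Orion, Argo, Orion, Argo), (26, Orion, Argo, Vega, Vega), (26, Vega, Vega, Alpha, Atlas), (26, Vega, Vega, Beta, Nova), (26, Vega, Vega, Delta, Lyra), (26, Vega, Vega, Orion, Argo), (26, Vega, Vega, Vega, Vega), (38, Beta, Omega, Beta, Omega), (38, Beta, Omega, Helix, Echo), (38, Beta, Omega, Vega, Nova), (38, Beta, Omega, Zephyr, Delta), (38, Helix, Echo, Beta, Omega), (38, Helix, Echo, Helix, Echo), (38, Helix, Echo, Vega, Nova), (38, Helix, Echo, Zephyr, Delta), (38, Vega, Nova, Beta, Omega), (38, Vega, Nova, Helix, Echo), (38, Vega, Nova, Vega, Nova), (38, Vega, Nova, Zephyr, Delta), (38, Zephyr, Delta, Beta, Omega), (38, Zephyr, Delta, Helix, Echo), (38, Zephyr, Delta, Vega, Nova), (38, Zephyr, Delta, Zephyr, Delta)}.
Filtering on role != role2 leaves {(26, Alpha, Atlas, Beta, Nova), (26, Alpha, Atlas, Delta, Lyra), (26, Alpha, Atlas, Orion, Argo), (26, Alpha, Atlas, Vega, Vega), (26, Beta, Nova, Alpha, Atlas), (26, Beta, Nova, Delta, Lyra), (26, Beta, Nova, Orion, Argo), (26, Beta, Nova, Vega, Vega), (26, Delta, Lyra, Alpha, Atlas), (26, Delta, Lyra, Beta, Nova), (26, Delta, Lyra, Orion, Argo), (26, Delta, Lyra, Vega, Vega), (26, Orion, Argo, Alpha, Atlas), (26, Orion, Argo, Beta, Nova), (26, Orion, Argo, Delta, Lyra), (26, Orion, Argo, Vega, Vega), (26, Vega, Vega, Alpha, Atlas), (26, Vega, Vega, Beta, Nova), (26, Vega, Vega, Delta, Lyra), (26, Vega, Vega, Orion, Argo), (38, Beta, Omega, Helix, Echo), (38, Beta, Omega, Vega, Nova), (38, Beta, Omega, Zephyr, Delta), (38, Helix, Echo, Beta, Omega), (38, Helix, Echo, Vega, Nova), (38, Helix, Echo, Zephyr, Delta), (38, Vega, Nova, Beta, Omega), (38, Vega, Nova, Helix, Echo), (38, Vega, Nova, Zephyr, Delta), (38, Zephyr, Delta, Beta, Omega), (38, Zephyr, Delta, Helix, Echo), (38, Zephyr, Delta, Vega, Nova)}.
Projecting to title2, mid (23 duplicate(s) eliminated): {(Argo, 26), (Atlas, 26), (Delta, 38), (Echo, 38), (Lyra, 26), (Nova, 26), (Nova, 38), (Omega, 38), (Vega, 26)}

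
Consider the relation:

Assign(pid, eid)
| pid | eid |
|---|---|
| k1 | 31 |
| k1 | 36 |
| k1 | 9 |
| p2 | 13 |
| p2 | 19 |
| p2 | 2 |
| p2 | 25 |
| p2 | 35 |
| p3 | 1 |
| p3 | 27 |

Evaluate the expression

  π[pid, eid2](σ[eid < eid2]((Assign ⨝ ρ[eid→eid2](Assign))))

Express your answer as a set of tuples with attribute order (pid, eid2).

ρ[eid→eid2]: schema becomes (pid, eid2); tuples unchanged.
Natural join on pid: {(k1, 31, 31), (k1, 31, 36), (k1, 31, 9), (k1, 36, 31), (k1, 36, 36), (k1, 36, 9), (k1, 9, 31), (k1, 9, 36), (k1, 9, 9), (p2, 13, 13), (p2, 13, 19), (p2, 13, 2), (p2, 13, 25), (p2, 13, 35), (p2, 19, 13), (p2, 19, 19), (p2, 19, 2), (p2, 19, 25), (p2, 19, 35), (p2, 2, 13), (p2, 2, 19), (p2, 2, 2), (p2, 2, 25), (p2, 2, 35), (p2, 25, 13), (p2, 25, 19), (p2, 25, 2), (p2, 25, 25), (p2, 25, 35), (p2, 35, 13), (p2, 35, 19), (p2, 35, 2), (p2, 35, 25), (p2, 35, 35), (p3, 1, 1), (p3, 1, 27), (p3, 27, 1), (p3, 27, 27)}
Filtering on eid < eid2 leaves {(k1, 31, 36), (k1, 9, 31), (k1, 9, 36), (p2, 13, 19), (p2, 13, 25), (p2, 13, 35), (p2, 19, 25), (p2, 19, 35), (p2, 2, 13), (p2, 2, 19), (p2, 2, 25), (p2, 2, 35), (p2, 25, 35), (p3, 1, 27)}.
π_{pid, eid2} gives {(k1, 31), (k1, 36), (p2, 13), (p2, 19), (p2, 25), (p2, 35), (p3, 27)} (7 duplicate(s) eliminated).

{(k1, 31), (k1, 36), (p2, 13), (p2, 19), (p2, 25), (p2, 35), (p3, 27)}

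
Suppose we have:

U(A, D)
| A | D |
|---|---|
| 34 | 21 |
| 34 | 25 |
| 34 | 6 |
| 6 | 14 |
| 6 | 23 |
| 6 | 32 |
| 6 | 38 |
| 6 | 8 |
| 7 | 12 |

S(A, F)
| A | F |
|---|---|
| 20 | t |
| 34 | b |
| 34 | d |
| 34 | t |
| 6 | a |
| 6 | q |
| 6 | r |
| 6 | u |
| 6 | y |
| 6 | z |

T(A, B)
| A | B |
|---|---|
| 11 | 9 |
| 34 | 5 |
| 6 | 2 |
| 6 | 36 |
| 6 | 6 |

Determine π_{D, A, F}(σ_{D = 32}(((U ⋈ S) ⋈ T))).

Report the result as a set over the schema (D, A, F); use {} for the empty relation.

U ⋈ S (natural join on A): {(34, 21, b), (34, 21, d), (34, 21, t), (34, 25, b), (34, 25, d), (34, 25, t), (34, 6, b), (34, 6, d), (34, 6, t), (6, 14, a), (6, 14, q), (6, 14, r), (6, 14, u), (6, 14, y), (6, 14, z), (6, 23, a), (6, 23, q), (6, 23, r), (6, 23, u), (6, 23, y), (6, 23, z), (6, 32, a), (6, 32, q), (6, 32, r), (6, 32, u), (6, 32, y), (6, 32, z), (6, 38, a), (6, 38, q), (6, 38, r), (6, 38, u), (6, 38, y), (6, 38, z), (6, 8, a), (6, 8, q), (6, 8, r), (6, 8, u), (6, 8, y), (6, 8, z)}
(U ⋈ S) ⋈ T (natural join on A): {(34, 21, b, 5), (34, 21, d, 5), (34, 21, t, 5), (34, 25, b, 5), (34, 25, d, 5), (34, 25, t, 5), (34, 6, b, 5), (34, 6, d, 5), (34, 6, t, 5), (6, 14, a, 2), (6, 14, a, 36), (6, 14, a, 6), (6, 14, q, 2), (6, 14, q, 36), (6, 14, q, 6), (6, 14, r, 2), (6, 14, r, 36), (6, 14, r, 6), (6, 14, u, 2), (6, 14, u, 36), (6, 14, u, 6), (6, 14, y, 2), (6, 14, y, 36), (6, 14, y, 6), (6, 14, z, 2), (6, 14, z, 36), (6, 14, z, 6), (6, 23, a, 2), (6, 23, a, 36), (6, 23, a, 6), (6, 23, q, 2), (6, 23, q, 36), (6, 23, q, 6), (6, 23, r, 2), (6, 23, r, 36), (6, 23, r, 6), (6, 23, u, 2), (6, 23, u, 36), (6, 23, u, 6), (6, 23, y, 2), (6, 23, y, 36), (6, 23, y, 6), (6, 23, z, 2), (6, 23, z, 36), (6, 23, z, 6), (6, 32, a, 2), (6, 32, a, 36), (6, 32, a, 6), (6, 32, q, 2), (6, 32, q, 36), (6, 32, q, 6), (6, 32, r, 2), (6, 32, r, 36), (6, 32, r, 6), (6, 32, u, 2), (6, 32, u, 36), (6, 32, u, 6), (6, 32, y, 2), (6, 32, y, 36), (6, 32, y, 6), (6, 32, z, 2), (6, 32, z, 36), (6, 32, z, 6), (6, 38, a, 2), (6, 38, a, 36), (6, 38, a, 6), (6, 38, q, 2), (6, 38, q, 36), (6, 38, q, 6), (6, 38, r, 2), (6, 38, r, 36), (6, 38, r, 6), (6, 38, u, 2), (6, 38, u, 36), (6, 38, u, 6), (6, 38, y, 2), (6, 38, y, 36), (6, 38, y, 6), (6, 38, z, 2), (6, 38, z, 36), (6, 38, z, 6), (6, 8, a, 2), (6, 8, a, 36), (6, 8, a, 6), (6, 8, q, 2), (6, 8, q, 36), (6, 8, q, 6), (6, 8, r, 2), (6, 8, r, 36), (6, 8, r, 6), (6, 8, u, 2), (6, 8, u, 36), (6, 8, u, 6), (6, 8, y, 2), (6, 8, y, 36), (6, 8, y, 6), (6, 8, z, 2), (6, 8, z, 36), (6, 8, z, 6)}
Filtering on D = 32 leaves {(6, 32, a, 2), (6, 32, a, 36), (6, 32, a, 6), (6, 32, q, 2), (6, 32, q, 36), (6, 32, q, 6), (6, 32, r, 2), (6, 32, r, 36), (6, 32, r, 6), (6, 32, u, 2), (6, 32, u, 36), (6, 32, u, 6), (6, 32, y, 2), (6, 32, y, 36), (6, 32, y, 6), (6, 32, z, 2), (6, 32, z, 36), (6, 32, z, 6)}.
π_{D, A, F} gives {(32, 6, a), (32, 6, q), (32, 6, r), (32, 6, u), (32, 6, y), (32, 6, z)} (12 duplicate(s) eliminated).

{(32, 6, a), (32, 6, q), (32, 6, r), (32, 6, u), (32, 6, y), (32, 6, z)}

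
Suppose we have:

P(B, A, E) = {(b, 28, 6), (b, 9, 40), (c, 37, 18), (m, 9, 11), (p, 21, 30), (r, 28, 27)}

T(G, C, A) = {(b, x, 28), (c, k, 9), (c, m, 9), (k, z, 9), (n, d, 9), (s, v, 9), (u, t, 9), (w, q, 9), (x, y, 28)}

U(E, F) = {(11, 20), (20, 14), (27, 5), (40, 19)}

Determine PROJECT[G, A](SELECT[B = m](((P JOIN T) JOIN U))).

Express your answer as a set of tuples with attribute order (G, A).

{(c, 9), (k, 9), (n, 9), (s, 9), (u, 9), (w, 9)}

P ⋈ T (natural join on A): {(b, 28, 6, b, x), (b, 28, 6, x, y), (b, 9, 40, c, k), (b, 9, 40, c, m), (b, 9, 40, k, z), (b, 9, 40, n, d), (b, 9, 40, s, v), (b, 9, 40, u, t), (b, 9, 40, w, q), (m, 9, 11, c, k), (m, 9, 11, c, m), (m, 9, 11, k, z), (m, 9, 11, n, d), (m, 9, 11, s, v), (m, 9, 11, u, t), (m, 9, 11, w, q), (r, 28, 27, b, x), (r, 28, 27, x, y)}
(P JOIN T) ⋈ U (natural join on E): {(b, 9, 40, c, k, 19), (b, 9, 40, c, m, 19), (b, 9, 40, k, z, 19), (b, 9, 40, n, d, 19), (b, 9, 40, s, v, 19), (b, 9, 40, u, t, 19), (b, 9, 40, w, q, 19), (m, 9, 11, c, k, 20), (m, 9, 11, c, m, 20), (m, 9, 11, k, z, 20), (m, 9, 11, n, d, 20), (m, 9, 11, s, v, 20), (m, 9, 11, u, t, 20), (m, 9, 11, w, q, 20), (r, 28, 27, b, x, 5), (r, 28, 27, x, y, 5)}
σ[B = m]: keep tuples satisfying B = m → {(m, 9, 11, c, k, 20), (m, 9, 11, c, m, 20), (m, 9, 11, k, z, 20), (m, 9, 11, n, d, 20), (m, 9, 11, s, v, 20), (m, 9, 11, u, t, 20), (m, 9, 11, w, q, 20)}
π_{G, A} gives {(c, 9), (k, 9), (n, 9), (s, 9), (u, 9), (w, 9)} (1 duplicate(s) eliminated).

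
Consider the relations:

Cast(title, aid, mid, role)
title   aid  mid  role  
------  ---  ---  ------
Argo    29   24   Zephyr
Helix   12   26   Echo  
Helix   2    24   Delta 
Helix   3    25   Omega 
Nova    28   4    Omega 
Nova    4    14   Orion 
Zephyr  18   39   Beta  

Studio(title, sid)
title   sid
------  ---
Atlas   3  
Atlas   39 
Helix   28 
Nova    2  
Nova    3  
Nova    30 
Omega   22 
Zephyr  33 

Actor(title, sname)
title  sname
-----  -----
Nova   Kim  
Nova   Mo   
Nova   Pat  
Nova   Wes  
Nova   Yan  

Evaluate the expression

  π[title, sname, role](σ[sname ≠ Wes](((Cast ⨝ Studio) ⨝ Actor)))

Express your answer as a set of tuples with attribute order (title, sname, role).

{(Nova, Kim, Omega), (Nova, Kim, Orion), (Nova, Mo, Omega), (Nova, Mo, Orion), (Nova, Pat, Omega), (Nova, Pat, Orion), (Nova, Yan, Omega), (Nova, Yan, Orion)}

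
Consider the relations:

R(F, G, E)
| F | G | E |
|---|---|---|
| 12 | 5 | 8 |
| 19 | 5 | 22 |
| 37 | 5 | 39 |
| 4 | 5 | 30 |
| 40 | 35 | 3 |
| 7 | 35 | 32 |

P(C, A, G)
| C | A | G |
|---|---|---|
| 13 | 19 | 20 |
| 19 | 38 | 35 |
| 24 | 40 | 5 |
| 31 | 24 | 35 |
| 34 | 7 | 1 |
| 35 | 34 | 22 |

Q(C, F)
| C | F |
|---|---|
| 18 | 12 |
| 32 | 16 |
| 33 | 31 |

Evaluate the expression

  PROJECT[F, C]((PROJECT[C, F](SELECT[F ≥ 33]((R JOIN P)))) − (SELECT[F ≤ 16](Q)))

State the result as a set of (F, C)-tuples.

{(37, 24), (40, 19), (40, 31)}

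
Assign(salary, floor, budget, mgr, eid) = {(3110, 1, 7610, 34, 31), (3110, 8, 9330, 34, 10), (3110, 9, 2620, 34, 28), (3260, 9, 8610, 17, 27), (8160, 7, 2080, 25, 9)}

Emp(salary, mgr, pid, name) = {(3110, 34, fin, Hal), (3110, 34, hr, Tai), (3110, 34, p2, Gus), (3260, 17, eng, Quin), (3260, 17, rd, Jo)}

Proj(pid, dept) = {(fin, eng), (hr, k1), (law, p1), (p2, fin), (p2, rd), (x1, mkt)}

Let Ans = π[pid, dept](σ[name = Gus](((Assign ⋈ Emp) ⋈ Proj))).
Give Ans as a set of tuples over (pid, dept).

Natural join on salary, mgr: {(3110, 1, 7610, 34, 31, fin, Hal), (3110, 1, 7610, 34, 31, hr, Tai), (3110, 1, 7610, 34, 31, p2, Gus), (3110, 8, 9330, 34, 10, fin, Hal), (3110, 8, 9330, 34, 10, hr, Tai), (3110, 8, 9330, 34, 10, p2, Gus), (3110, 9, 2620, 34, 28, fin, Hal), (3110, 9, 2620, 34, 28, hr, Tai), (3110, 9, 2620, 34, 28, p2, Gus), (3260, 9, 8610, 17, 27, eng, Quin), (3260, 9, 8610, 17, 27, rd, Jo)}
Natural join on pid: {(3110, 1, 7610, 34, 31, fin, Hal, eng), (3110, 1, 7610, 34, 31, hr, Tai, k1), (3110, 1, 7610, 34, 31, p2, Gus, fin), (3110, 1, 7610, 34, 31, p2, Gus, rd), (3110, 8, 9330, 34, 10, fin, Hal, eng), (3110, 8, 9330, 34, 10, hr, Tai, k1), (3110, 8, 9330, 34, 10, p2, Gus, fin), (3110, 8, 9330, 34, 10, p2, Gus, rd), (3110, 9, 2620, 34, 28, fin, Hal, eng), (3110, 9, 2620, 34, 28, hr, Tai, k1), (3110, 9, 2620, 34, 28, p2, Gus, fin), (3110, 9, 2620, 34, 28, p2, Gus, rd)}
Selection name = Gus: {(3110, 1, 7610, 34, 31, p2, Gus, fin), (3110, 1, 7610, 34, 31, p2, Gus, rd), (3110, 8, 9330, 34, 10, p2, Gus, fin), (3110, 8, 9330, 34, 10, p2, Gus, rd), (3110, 9, 2620, 34, 28, p2, Gus, fin), (3110, 9, 2620, 34, 28, p2, Gus, rd)}
π[pid, dept]: project onto (pid, dept) (4 duplicate(s) eliminated) → {(p2, fin), (p2, rd)}

{(p2, fin), (p2, rd)}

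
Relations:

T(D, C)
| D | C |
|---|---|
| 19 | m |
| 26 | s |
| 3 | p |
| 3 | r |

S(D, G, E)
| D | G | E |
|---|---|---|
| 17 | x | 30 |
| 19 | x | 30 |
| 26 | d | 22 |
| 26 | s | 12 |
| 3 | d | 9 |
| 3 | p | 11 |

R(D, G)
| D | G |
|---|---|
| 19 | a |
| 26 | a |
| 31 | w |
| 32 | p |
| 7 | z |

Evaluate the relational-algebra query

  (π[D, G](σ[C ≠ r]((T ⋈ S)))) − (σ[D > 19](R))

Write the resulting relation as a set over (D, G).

T ⋈ S (natural join on D): {(19, m, x, 30), (26, s, d, 22), (26, s, s, 12), (3, p, d, 9), (3, p, p, 11), (3, r, d, 9), (3, r, p, 11)}
σ[C ≠ r]: keep tuples satisfying C ≠ r → {(19, m, x, 30), (26, s, d, 22), (26, s, s, 12), (3, p, d, 9), (3, p, p, 11)}
Projecting to D, G: {(19, x), (26, d), (26, s), (3, d), (3, p)}
σ[D > 19]: keep tuples satisfying D > 19 → {(26, a), (31, w), (32, p)}
Taking the difference: {(19, x), (26, d), (26, s), (3, d), (3, p)}

{(19, x), (26, d), (26, s), (3, d), (3, p)}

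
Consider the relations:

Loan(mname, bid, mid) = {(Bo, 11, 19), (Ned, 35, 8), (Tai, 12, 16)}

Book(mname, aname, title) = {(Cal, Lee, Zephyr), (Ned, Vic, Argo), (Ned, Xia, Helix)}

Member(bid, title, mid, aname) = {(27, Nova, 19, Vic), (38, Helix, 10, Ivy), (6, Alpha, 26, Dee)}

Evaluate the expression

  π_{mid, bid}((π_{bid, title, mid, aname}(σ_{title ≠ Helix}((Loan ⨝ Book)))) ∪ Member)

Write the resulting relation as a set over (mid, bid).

{(10, 38), (19, 27), (26, 6), (8, 35)}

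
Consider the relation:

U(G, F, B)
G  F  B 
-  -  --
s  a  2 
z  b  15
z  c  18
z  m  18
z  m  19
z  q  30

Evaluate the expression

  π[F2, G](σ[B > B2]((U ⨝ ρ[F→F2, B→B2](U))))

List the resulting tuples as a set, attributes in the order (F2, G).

{(b, z), (c, z), (m, z)}

ρ[F→F2, B→B2]: schema becomes (G, F2, B2); tuples unchanged.
Natural join on G: {(s, a, 2, a, 2), (z, b, 15, b, 15), (z, b, 15, c, 18), (z, b, 15, m, 18), (z, b, 15, m, 19), (z, b, 15, q, 30), (z, c, 18, b, 15), (z, c, 18, c, 18), (z, c, 18, m, 18), (z, c, 18, m, 19), (z, c, 18, q, 30), (z, m, 18, b, 15), (z, m, 18, c, 18), (z, m, 18, m, 18), (z, m, 18, m, 19), (z, m, 18, q, 30), (z, m, 19, b, 15), (z, m, 19, c, 18), (z, m, 19, m, 18), (z, m, 19, m, 19), (z, m, 19, q, 30), (z, q, 30, b, 15), (z, q, 30, c, 18), (z, q, 30, m, 18), (z, q, 30, m, 19), (z, q, 30, q, 30)}
Filtering on B > B2 leaves {(z, c, 18, b, 15), (z, m, 18, b, 15), (z, m, 19, b, 15), (z, m, 19, c, 18), (z, m, 19, m, 18), (z, q, 30, b, 15), (z, q, 30, c, 18), (z, q, 30, m, 18), (z, q, 30, m, 19)}.
π[F2, G]: project onto (F2, G) (6 duplicate(s) eliminated) → {(b, z), (c, z), (m, z)}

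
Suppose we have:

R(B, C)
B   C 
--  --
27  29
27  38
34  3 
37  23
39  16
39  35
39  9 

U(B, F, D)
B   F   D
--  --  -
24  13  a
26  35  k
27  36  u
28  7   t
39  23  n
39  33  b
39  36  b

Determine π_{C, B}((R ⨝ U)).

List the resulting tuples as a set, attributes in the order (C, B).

{(16, 39), (29, 27), (35, 39), (38, 27), (9, 39)}

R ⋈ U (natural join on B): {(27, 29, 36, u), (27, 38, 36, u), (39, 16, 23, n), (39, 16, 33, b), (39, 16, 36, b), (39, 35, 23, n), (39, 35, 33, b), (39, 35, 36, b), (39, 9, 23, n), (39, 9, 33, b), (39, 9, 36, b)}
Projecting to C, B (6 duplicate(s) eliminated): {(16, 39), (29, 27), (35, 39), (38, 27), (9, 39)}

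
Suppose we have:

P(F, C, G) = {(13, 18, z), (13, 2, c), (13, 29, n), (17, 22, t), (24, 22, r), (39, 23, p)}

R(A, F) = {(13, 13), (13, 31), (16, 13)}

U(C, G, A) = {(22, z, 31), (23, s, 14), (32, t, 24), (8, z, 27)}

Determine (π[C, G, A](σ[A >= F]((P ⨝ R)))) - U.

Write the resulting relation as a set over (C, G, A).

{(18, z, 13), (18, z, 16), (2, c, 13), (2, c, 16), (29, n, 13), (29, n, 16)}

Joining P and R on F yields {(13, 18, z, 13), (13, 18, z, 16), (13, 2, c, 13), (13, 2, c, 16), (13, 29, n, 13), (13, 29, n, 16)}.
Selection A >= F: {(13, 18, z, 13), (13, 18, z, 16), (13, 2, c, 13), (13, 2, c, 16), (13, 29, n, 13), (13, 29, n, 16)}
π[C, G, A]: project onto (C, G, A) → {(18, z, 13), (18, z, 16), (2, c, 13), (2, c, 16), (29, n, 13), (29, n, 16)}
Difference: {(18, z, 13), (18, z, 16), (2, c, 13), (2, c, 16), (29, n, 13), (29, n, 16)} with {(22, z, 31), (23, s, 14), (32, t, 24), (8, z, 27)} → {(18, z, 13), (18, z, 16), (2, c, 13), (2, c, 16), (29, n, 13), (29, n, 16)}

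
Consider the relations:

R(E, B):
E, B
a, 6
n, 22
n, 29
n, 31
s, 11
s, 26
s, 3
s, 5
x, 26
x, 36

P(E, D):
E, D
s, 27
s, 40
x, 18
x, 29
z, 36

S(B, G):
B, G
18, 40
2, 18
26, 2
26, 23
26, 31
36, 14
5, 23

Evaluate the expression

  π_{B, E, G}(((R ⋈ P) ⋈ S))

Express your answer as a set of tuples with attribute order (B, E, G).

Joining R and P on E yields {(s, 11, 27), (s, 11, 40), (s, 26, 27), (s, 26, 40), (s, 3, 27), (s, 3, 40), (s, 5, 27), (s, 5, 40), (x, 26, 18), (x, 26, 29), (x, 36, 18), (x, 36, 29)}.
Joining (R ⋈ P) and S on B yields {(s, 26, 27, 2), (s, 26, 27, 23), (s, 26, 27, 31), (s, 26, 40, 2), (s, 26, 40, 23), (s, 26, 40, 31), (s, 5, 27, 23), (s, 5, 40, 23), (x, 26, 18, 2), (x, 26, 18, 23), (x, 26, 18, 31), (x, 26, 29, 2), (x, 26, 29, 23), (x, 26, 29, 31), (x, 36, 18, 14), (x, 36, 29, 14)}.
Projecting to B, E, G (8 duplicate(s) eliminated): {(26, s, 2), (26, s, 23), (26, s, 31), (26, x, 2), (26, x, 23), (26, x, 31), (36, x, 14), (5, s, 23)}

{(26, s, 2), (26, s, 23), (26, s, 31), (26, x, 2), (26, x, 23), (26, x, 31), (36, x, 14), (5, s, 23)}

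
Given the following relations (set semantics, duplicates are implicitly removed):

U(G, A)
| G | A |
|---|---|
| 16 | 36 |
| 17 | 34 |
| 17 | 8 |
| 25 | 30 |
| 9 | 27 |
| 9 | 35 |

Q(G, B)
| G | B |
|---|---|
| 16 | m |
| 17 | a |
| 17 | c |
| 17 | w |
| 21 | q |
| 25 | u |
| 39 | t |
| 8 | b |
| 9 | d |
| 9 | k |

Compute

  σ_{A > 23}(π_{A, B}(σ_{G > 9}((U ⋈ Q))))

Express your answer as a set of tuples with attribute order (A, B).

{(30, u), (34, a), (34, c), (34, w), (36, m)}

Natural join on G: {(16, 36, m), (17, 34, a), (17, 34, c), (17, 34, w), (17, 8, a), (17, 8, c), (17, 8, w), (25, 30, u), (9, 27, d), (9, 27, k), (9, 35, d), (9, 35, k)}
Apply σ_{G > 9}; surviving tuples: {(16, 36, m), (17, 34, a), (17, 34, c), (17, 34, w), (17, 8, a), (17, 8, c), (17, 8, w), (25, 30, u)}
π_{A, B} gives {(30, u), (34, a), (34, c), (34, w), (36, m), (8, a), (8, c), (8, w)}.
Apply σ_{A > 23}; surviving tuples: {(30, u), (34, a), (34, c), (34, w), (36, m)}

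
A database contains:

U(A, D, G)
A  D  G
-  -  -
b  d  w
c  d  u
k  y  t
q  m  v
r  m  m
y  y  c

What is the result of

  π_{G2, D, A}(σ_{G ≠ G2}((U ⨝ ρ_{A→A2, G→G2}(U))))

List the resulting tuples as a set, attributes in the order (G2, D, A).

{(c, y, k), (m, m, q), (t, y, y), (u, d, b), (v, m, r), (w, d, c)}

ρ[A→A2, G→G2]: schema becomes (A2, D, G2); tuples unchanged.
Natural join on D: {(b, d, w, b, w), (b, d, w, c, u), (c, d, u, b, w), (c, d, u, c, u), (k, y, t, k, t), (k, y, t, y, c), (q, m, v, q, v), (q, m, v, r, m), (r, m, m, q, v), (r, m, m, r, m), (y, y, c, k, t), (y, y, c, y, c)}
Selection G ≠ G2: {(b, d, w, c, u), (c, d, u, b, w), (k, y, t, y, c), (q, m, v, r, m), (r, m, m, q, v), (y, y, c, k, t)}
π[G2, D, A]: project onto (G2, D, A) → {(c, y, k), (m, m, q), (t, y, y), (u, d, b), (v, m, r), (w, d, c)}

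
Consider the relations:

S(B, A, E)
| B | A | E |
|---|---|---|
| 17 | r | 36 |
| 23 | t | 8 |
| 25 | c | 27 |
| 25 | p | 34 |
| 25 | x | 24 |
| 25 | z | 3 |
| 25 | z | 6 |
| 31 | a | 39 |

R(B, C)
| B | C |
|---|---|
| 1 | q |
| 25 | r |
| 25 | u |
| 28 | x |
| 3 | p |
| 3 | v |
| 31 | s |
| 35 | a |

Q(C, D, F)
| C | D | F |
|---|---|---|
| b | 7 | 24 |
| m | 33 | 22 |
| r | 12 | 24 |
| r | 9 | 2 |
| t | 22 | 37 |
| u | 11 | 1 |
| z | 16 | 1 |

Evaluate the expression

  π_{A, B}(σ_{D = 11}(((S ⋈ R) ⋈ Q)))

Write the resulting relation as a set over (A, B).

Natural join on B: {(25, c, 27, r), (25, c, 27, u), (25, p, 34, r), (25, p, 34, u), (25, x, 24, r), (25, x, 24, u), (25, z, 3, r), (25, z, 3, u), (25, z, 6, r), (25, z, 6, u), (31, a, 39, s)}
Natural join on C: {(25, c, 27, r, 12, 24), (25, c, 27, r, 9, 2), (25, c, 27, u, 11, 1), (25, p, 34, r, 12, 24), (25, p, 34, r, 9, 2), (25, p, 34, u, 11, 1), (25, x, 24, r, 12, 24), (25, x, 24, r, 9, 2), (25, x, 24, u, 11, 1), (25, z, 3, r, 12, 24), (25, z, 3, r, 9, 2), (25, z, 3, u, 11, 1), (25, z, 6, r, 12, 24), (25, z, 6, r, 9, 2), (25, z, 6, u, 11, 1)}
σ[D = 11]: keep tuples satisfying D = 11 → {(25, c, 27, u, 11, 1), (25, p, 34, u, 11, 1), (25, x, 24, u, 11, 1), (25, z, 3, u, 11, 1), (25, z, 6, u, 11, 1)}
π_{A, B} gives {(c, 25), (p, 25), (x, 25), (z, 25)} (1 duplicate(s) eliminated).

{(c, 25), (p, 25), (x, 25), (z, 25)}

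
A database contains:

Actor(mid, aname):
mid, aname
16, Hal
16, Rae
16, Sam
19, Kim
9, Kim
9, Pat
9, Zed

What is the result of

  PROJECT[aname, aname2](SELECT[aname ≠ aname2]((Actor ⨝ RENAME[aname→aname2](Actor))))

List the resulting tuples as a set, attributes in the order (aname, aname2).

ρ[aname→aname2]: schema becomes (mid, aname2); tuples unchanged.
Joining Actor and RENAME[aname→aname2](Actor) on mid yields {(16, Hal, Hal), (16, Hal, Rae), (16, Hal, Sam), (16, Rae, Hal), (16, Rae, Rae), (16, Rae, Sam), (16, Sam, Hal), (16, Sam, Rae), (16, Sam, Sam), (19, Kim, Kim), (9, Kim, Kim), (9, Kim, Pat), (9, Kim, Zed), (9, Pat, Kim), (9, Pat, Pat), (9, Pat, Zed), (9, Zed, Kim), (9, Zed, Pat), (9, Zed, Zed)}.
Filtering on aname ≠ aname2 leaves {(16, Hal, Rae), (16, Hal, Sam), (16, Rae, Hal), (16, Rae, Sam), (16, Sam, Hal), (16, Sam, Rae), (9, Kim, Pat), (9, Kim, Zed), (9, Pat, Kim), (9, Pat, Zed), (9, Zed, Kim), (9, Zed, Pat)}.
π[aname, aname2]: project onto (aname, aname2) → {(Hal, Rae), (Hal, Sam), (Kim, Pat), (Kim, Zed), (Pat, Kim), (Pat, Zed), (Rae, Hal), (Rae, Sam), (Sam, Hal), (Sam, Rae), (Zed, Kim), (Zed, Pat)}

{(Hal, Rae), (Hal, Sam), (Kim, Pat), (Kim, Zed), (Pat, Kim), (Pat, Zed), (Rae, Hal), (Rae, Sam), (Sam, Hal), (Sam, Rae), (Zed, Kim), (Zed, Pat)}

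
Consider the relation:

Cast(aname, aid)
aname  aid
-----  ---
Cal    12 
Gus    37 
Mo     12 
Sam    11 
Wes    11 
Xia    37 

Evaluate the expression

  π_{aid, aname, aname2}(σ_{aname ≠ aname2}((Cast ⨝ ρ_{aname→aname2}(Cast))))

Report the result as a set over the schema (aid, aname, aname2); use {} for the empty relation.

{(11, Sam, Wes), (11, Wes, Sam), (12, Cal, Mo), (12, Mo, Cal), (37, Gus, Xia), (37, Xia, Gus)}

ρ[aname→aname2]: schema becomes (aname2, aid); tuples unchanged.
Joining Cast and ρ_{aname→aname2}(Cast) on aid yields {(Cal, 12, Cal), (Cal, 12, Mo), (Gus, 37, Gus), (Gus, 37, Xia), (Mo, 12, Cal), (Mo, 12, Mo), (Sam, 11, Sam), (Sam, 11, Wes), (Wes, 11, Sam), (Wes, 11, Wes), (Xia, 37, Gus), (Xia, 37, Xia)}.
σ[aname ≠ aname2]: keep tuples satisfying aname ≠ aname2 → {(Cal, 12, Mo), (Gus, 37, Xia), (Mo, 12, Cal), (Sam, 11, Wes), (Wes, 11, Sam), (Xia, 37, Gus)}
π[aid, aname, aname2]: project onto (aid, aname, aname2) → {(11, Sam, Wes), (11, Wes, Sam), (12, Cal, Mo), (12, Mo, Cal), (37, Gus, Xia), (37, Xia, Gus)}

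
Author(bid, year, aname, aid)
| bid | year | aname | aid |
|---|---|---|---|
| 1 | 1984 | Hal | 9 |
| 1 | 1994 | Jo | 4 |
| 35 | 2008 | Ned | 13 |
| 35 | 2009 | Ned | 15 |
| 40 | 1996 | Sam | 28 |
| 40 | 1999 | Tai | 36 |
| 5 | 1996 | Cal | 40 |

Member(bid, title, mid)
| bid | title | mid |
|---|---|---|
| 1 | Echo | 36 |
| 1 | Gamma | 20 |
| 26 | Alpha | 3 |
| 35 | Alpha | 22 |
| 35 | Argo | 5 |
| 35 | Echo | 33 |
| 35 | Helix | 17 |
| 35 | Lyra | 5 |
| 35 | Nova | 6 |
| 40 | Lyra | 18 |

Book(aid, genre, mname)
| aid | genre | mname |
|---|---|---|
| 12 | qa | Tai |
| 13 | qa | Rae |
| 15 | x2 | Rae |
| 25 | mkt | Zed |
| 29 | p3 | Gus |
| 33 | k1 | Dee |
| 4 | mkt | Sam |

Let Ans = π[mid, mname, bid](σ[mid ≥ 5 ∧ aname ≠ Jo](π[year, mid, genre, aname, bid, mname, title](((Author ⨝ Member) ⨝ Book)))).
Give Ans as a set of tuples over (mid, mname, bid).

{(17, Rae, 35), (22, Rae, 35), (33, Rae, 35), (5, Rae, 35), (6, Rae, 35)}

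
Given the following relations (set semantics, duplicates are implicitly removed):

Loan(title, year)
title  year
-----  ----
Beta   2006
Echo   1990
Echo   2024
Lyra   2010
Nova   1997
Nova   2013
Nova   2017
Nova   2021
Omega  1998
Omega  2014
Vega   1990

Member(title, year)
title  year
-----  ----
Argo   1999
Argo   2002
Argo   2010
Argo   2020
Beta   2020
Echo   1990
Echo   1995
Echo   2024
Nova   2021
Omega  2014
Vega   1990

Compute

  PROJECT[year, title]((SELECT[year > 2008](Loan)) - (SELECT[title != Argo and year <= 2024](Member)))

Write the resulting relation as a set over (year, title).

{(2010, Lyra), (2013, Nova), (2017, Nova)}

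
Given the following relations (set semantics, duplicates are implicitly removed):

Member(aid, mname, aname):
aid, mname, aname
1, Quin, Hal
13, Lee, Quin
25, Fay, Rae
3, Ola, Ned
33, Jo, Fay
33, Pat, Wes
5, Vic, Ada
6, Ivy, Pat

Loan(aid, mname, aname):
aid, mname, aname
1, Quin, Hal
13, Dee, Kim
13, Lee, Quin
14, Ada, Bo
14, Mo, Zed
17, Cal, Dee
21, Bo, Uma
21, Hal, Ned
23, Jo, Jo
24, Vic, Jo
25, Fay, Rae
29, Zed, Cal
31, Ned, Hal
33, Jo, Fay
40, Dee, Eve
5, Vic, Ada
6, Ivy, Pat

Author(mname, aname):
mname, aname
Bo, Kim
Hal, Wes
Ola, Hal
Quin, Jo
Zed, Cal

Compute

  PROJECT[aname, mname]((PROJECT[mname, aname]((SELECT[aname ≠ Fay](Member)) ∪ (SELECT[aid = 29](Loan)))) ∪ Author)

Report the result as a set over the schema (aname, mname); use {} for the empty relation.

{(Ada, Vic), (Cal, Zed), (Hal, Ola), (Hal, Quin), (Jo, Quin), (Kim, Bo), (Ned, Ola), (Pat, Ivy), (Quin, Lee), (Rae, Fay), (Wes, Hal), (Wes, Pat)}

Selection aname ≠ Fay: {(1, Quin, Hal), (13, Lee, Quin), (25, Fay, Rae), (3, Ola, Ned), (33, Pat, Wes), (5, Vic, Ada), (6, Ivy, Pat)}
Selection aid = 29: {(29, Zed, Cal)}
Taking the union: {(1, Quin, Hal), (13, Lee, Quin), (25, Fay, Rae), (29, Zed, Cal), (3, Ola, Ned), (33, Pat, Wes), (5, Vic, Ada), (6, Ivy, Pat)}
π[mname, aname]: project onto (mname, aname) → {(Fay, Rae), (Ivy, Pat), (Lee, Quin), (Ola, Ned), (Pat, Wes), (Quin, Hal), (Vic, Ada), (Zed, Cal)}
Taking the union: {(Bo, Kim), (Fay, Rae), (Hal, Wes), (Ivy, Pat), (Lee, Quin), (Ola, Hal), (Ola, Ned), (Pat, Wes), (Quin, Hal), (Quin, Jo), (Vic, Ada), (Zed, Cal)}
π[aname, mname]: project onto (aname, mname) → {(Ada, Vic), (Cal, Zed), (Hal, Ola), (Hal, Quin), (Jo, Quin), (Kim, Bo), (Ned, Ola), (Pat, Ivy), (Quin, Lee), (Rae, Fay), (Wes, Hal), (Wes, Pat)}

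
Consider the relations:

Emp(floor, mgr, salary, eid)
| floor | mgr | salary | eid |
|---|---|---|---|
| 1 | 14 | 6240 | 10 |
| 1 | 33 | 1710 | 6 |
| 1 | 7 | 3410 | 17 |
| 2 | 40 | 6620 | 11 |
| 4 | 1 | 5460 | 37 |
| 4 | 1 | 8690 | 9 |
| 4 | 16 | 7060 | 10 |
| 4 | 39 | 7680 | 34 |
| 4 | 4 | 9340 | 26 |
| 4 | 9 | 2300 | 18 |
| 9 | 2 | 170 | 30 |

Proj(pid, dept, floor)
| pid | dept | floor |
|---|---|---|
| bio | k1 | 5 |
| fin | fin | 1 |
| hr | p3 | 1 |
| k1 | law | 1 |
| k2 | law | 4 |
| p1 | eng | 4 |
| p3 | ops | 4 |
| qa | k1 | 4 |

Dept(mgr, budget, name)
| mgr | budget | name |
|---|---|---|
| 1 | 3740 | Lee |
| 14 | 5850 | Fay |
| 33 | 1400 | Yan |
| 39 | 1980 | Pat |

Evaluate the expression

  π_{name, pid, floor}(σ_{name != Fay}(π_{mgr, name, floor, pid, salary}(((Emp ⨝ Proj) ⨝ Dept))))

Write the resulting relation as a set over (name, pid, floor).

Emp ⋈ Proj (natural join on floor): {(1, 14, 6240, 10, fin, fin), (1, 14, 6240, 10, hr, p3), (1, 14, 6240, 10, k1, law), (1, 33, 1710, 6, fin, fin), (1, 33, 1710, 6, hr, p3), (1, 33, 1710, 6, k1, law), (1, 7, 3410, 17, fin, fin), (1, 7, 3410, 17, hr, p3), (1, 7, 3410, 17, k1, law), (4, 1, 5460, 37, k2, law), (4, 1, 5460, 37, p1, eng), (4, 1, 5460, 37, p3, ops), (4, 1, 5460, 37, qa, k1), (4, 1, 8690, 9, k2, law), (4, 1, 8690, 9, p1, eng), (4, 1, 8690, 9, p3, ops), (4, 1, 8690, 9, qa, k1), (4, 16, 7060, 10, k2, law), (4, 16, 7060, 10, p1, eng), (4, 16, 7060, 10, p3, ops), (4, 16, 7060, 10, qa, k1), (4, 39, 7680, 34, k2, law), (4, 39, 7680, 34, p1, eng), (4, 39, 7680, 34, p3, ops), (4, 39, 7680, 34, qa, k1), (4, 4, 9340, 26, k2, law), (4, 4, 9340, 26, p1, eng), (4, 4, 9340, 26, p3, ops), (4, 4, 9340, 26, qa, k1), (4, 9, 2300, 18, k2, law), (4, 9, 2300, 18, p1, eng), (4, 9, 2300, 18, p3, ops), (4, 9, 2300, 18, qa, k1)}
(Emp ⨝ Proj) ⋈ Dept (natural join on mgr): {(1, 14, 6240, 10, fin, fin, 5850, Fay), (1, 14, 6240, 10, hr, p3, 5850, Fay), (1, 14, 6240, 10, k1, law, 5850, Fay), (1, 33, 1710, 6, fin, fin, 1400, Yan), (1, 33, 1710, 6, hr, p3, 1400, Yan), (1, 33, 1710, 6, k1, law, 1400, Yan), (4, 1, 5460, 37, k2, law, 3740, Lee), (4, 1, 5460, 37, p1, eng, 3740, Lee), (4, 1, 5460, 37, p3, ops, 3740, Lee), (4, 1, 5460, 37, qa, k1, 3740, Lee), (4, 1, 8690, 9, k2, law, 3740, Lee), (4, 1, 8690, 9, p1, eng, 3740, Lee), (4, 1, 8690, 9, p3, ops, 3740, Lee), (4, 1, 8690, 9, qa, k1, 3740, Lee), (4, 39, 7680, 34, k2, law, 1980, Pat), (4, 39, 7680, 34, p1, eng, 1980, Pat), (4, 39, 7680, 34, p3, ops, 1980, Pat), (4, 39, 7680, 34, qa, k1, 1980, Pat)}
Keep only column(s) mgr, name, floor, pid, salary: {(1, Lee, 4, k2, 5460), (1, Lee, 4, k2, 8690), (1, Lee, 4, p1, 5460), (1, Lee, 4, p1, 8690), (1, Lee, 4, p3, 5460), (1, Lee, 4, p3, 8690), (1, Lee, 4, qa, 5460), (1, Lee, 4, qa, 8690), (14, Fay, 1, fin, 6240), (14, Fay, 1, hr, 6240), (14, Fay, 1, k1, 6240), (33, Yan, 1, fin, 1710), (33, Yan, 1, hr, 1710), (33, Yan, 1, k1, 1710), (39, Pat, 4, k2, 7680), (39, Pat, 4, p1, 7680), (39, Pat, 4, p3, 7680), (39, Pat, 4, qa, 7680)}
σ[name != Fay]: keep tuples satisfying name != Fay → {(1, Lee, 4, k2, 5460), (1, Lee, 4, k2, 8690), (1, Lee, 4, p1, 5460), (1, Lee, 4, p1, 8690), (1, Lee, 4, p3, 5460), (1, Lee, 4, p3, 8690), (1, Lee, 4, qa, 5460), (1, Lee, 4, qa, 8690), (33, Yan, 1, fin, 1710), (33, Yan, 1, hr, 1710), (33, Yan, 1, k1, 1710), (39, Pat, 4, k2, 7680), (39, Pat, 4, p1, 7680), (39, Pat, 4, p3, 7680), (39, Pat, 4, qa, 7680)}
Keep only column(s) name, pid, floor (4 duplicate(s) eliminated): {(Lee, k2, 4), (Lee, p1, 4), (Lee, p3, 4), (Lee, qa, 4), (Pat, k2, 4), (Pat, p1, 4), (Pat, p3, 4), (Pat, qa, 4), (Yan, fin, 1), (Yan, hr, 1), (Yan, k1, 1)}

{(Lee, k2, 4), (Lee, p1, 4), (Lee, p3, 4), (Lee, qa, 4), (Pat, k2, 4), (Pat, p1, 4), (Pat, p3, 4), (Pat, qa, 4), (Yan, fin, 1), (Yan, hr, 1), (Yan, k1, 1)}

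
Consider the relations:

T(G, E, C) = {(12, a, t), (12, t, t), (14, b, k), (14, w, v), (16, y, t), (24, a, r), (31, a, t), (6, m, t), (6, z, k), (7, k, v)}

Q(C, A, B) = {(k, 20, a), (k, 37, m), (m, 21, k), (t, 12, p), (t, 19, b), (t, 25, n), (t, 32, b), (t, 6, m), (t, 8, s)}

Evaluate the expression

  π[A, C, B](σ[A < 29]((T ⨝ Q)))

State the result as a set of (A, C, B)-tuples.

{(12, t, p), (19, t, b), (20, k, a), (25, t, n), (6, t, m), (8, t, s)}

Natural join on C: {(12, a, t, 12, p), (12, a, t, 19, b), (12, a, t, 25, n), (12, a, t, 32, b), (12, a, t, 6, m), (12, a, t, 8, s), (12, t, t, 12, p), (12, t, t, 19, b), (12, t, t, 25, n), (12, t, t, 32, b), (12, t, t, 6, m), (12, t, t, 8, s), (14, b, k, 20, a), (14, b, k, 37, m), (16, y, t, 12, p), (16, y, t, 19, b), (16, y, t, 25, n), (16, y, t, 32, b), (16, y, t, 6, m), (16, y, t, 8, s), (31, a, t, 12, p), (31, a, t, 19, b), (31, a, t, 25, n), (31, a, t, 32, b), (31, a, t, 6, m), (31, a, t, 8, s), (6, m, t, 12, p), (6, m, t, 19, b), (6, m, t, 25, n), (6, m, t, 32, b), (6, m, t, 6, m), (6, m, t, 8, s), (6, z, k, 20, a), (6, z, k, 37, m)}
Filtering on A < 29 leaves {(12, a, t, 12, p), (12, a, t, 19, b), (12, a, t, 25, n), (12, a, t, 6, m), (12, a, t, 8, s), (12, t, t, 12, p), (12, t, t, 19, b), (12, t, t, 25, n), (12, t, t, 6, m), (12, t, t, 8, s), (14, b, k, 20, a), (16, y, t, 12, p), (16, y, t, 19, b), (16, y, t, 25, n), (16, y, t, 6, m), (16, y, t, 8, s), (31, a, t, 12, p), (31, a, t, 19, b), (31, a, t, 25, n), (31, a, t, 6, m), (31, a, t, 8, s), (6, m, t, 12, p), (6, m, t, 19, b), (6, m, t, 25, n), (6, m, t, 6, m), (6, m, t, 8, s), (6, z, k, 20, a)}.
Projecting to A, C, B (21 duplicate(s) eliminated): {(12, t, p), (19, t, b), (20, k, a), (25, t, n), (6, t, m), (8, t, s)}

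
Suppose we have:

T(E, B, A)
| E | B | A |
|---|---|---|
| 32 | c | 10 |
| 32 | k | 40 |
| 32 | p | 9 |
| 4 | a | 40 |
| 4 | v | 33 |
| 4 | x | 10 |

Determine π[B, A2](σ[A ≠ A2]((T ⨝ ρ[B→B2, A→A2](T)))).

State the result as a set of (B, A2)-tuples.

{(a, 10), (a, 33), (c, 40), (c, 9), (k, 10), (k, 9), (p, 10), (p, 40), (v, 10), (v, 40), (x, 33), (x, 40)}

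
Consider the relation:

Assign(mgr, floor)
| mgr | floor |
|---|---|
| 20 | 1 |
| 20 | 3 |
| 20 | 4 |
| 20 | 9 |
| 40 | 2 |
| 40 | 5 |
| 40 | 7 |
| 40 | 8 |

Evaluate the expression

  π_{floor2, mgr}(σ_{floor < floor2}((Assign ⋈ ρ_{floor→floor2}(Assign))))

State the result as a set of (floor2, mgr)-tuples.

{(3, 20), (4, 20), (5, 40), (7, 40), (8, 40), (9, 20)}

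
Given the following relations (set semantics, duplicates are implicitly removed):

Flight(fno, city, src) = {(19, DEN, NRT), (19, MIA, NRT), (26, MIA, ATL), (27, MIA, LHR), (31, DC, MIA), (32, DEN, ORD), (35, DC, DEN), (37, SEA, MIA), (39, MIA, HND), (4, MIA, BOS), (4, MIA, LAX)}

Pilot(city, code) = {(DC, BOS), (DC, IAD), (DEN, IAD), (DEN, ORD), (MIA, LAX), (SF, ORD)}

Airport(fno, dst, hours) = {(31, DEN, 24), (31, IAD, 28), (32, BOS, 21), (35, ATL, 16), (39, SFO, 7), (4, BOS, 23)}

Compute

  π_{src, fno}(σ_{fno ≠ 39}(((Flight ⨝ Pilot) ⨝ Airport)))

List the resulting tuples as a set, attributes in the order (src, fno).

{(BOS, 4), (DEN, 35), (LAX, 4), (MIA, 31), (ORD, 32)}

Joining Flight and Pilot on city yields {(19, DEN, NRT, IAD), (19, DEN, NRT, ORD), (19, MIA, NRT, LAX), (26, MIA, ATL, LAX), (27, MIA, LHR, LAX), (31, DC, MIA, BOS), (31, DC, MIA, IAD), (32, DEN, ORD, IAD), (32, DEN, ORD, ORD), (35, DC, DEN, BOS), (35, DC, DEN, IAD), (39, MIA, HND, LAX), (4, MIA, BOS, LAX), (4, MIA, LAX, LAX)}.
Joining (Flight ⨝ Pilot) and Airport on fno yields {(31, DC, MIA, BOS, DEN, 24), (31, DC, MIA, BOS, IAD, 28), (31, DC, MIA, IAD, DEN, 24), (31, DC, MIA, IAD, IAD, 28), (32, DEN, ORD, IAD, BOS, 21), (32, DEN, ORD, ORD, BOS, 21), (35, DC, DEN, BOS, ATL, 16), (35, DC, DEN, IAD, ATL, 16), (39, MIA, HND, LAX, SFO, 7), (4, MIA, BOS, LAX, BOS, 23), (4, MIA, LAX, LAX, BOS, 23)}.
Apply σ_{fno ≠ 39}; surviving tuples: {(31, DC, MIA, BOS, DEN, 24), (31, DC, MIA, BOS, IAD, 28), (31, DC, MIA, IAD, DEN, 24), (31, DC, MIA, IAD, IAD, 28), (32, DEN, ORD, IAD, BOS, 21), (32, DEN, ORD, ORD, BOS, 21), (35, DC, DEN, BOS, ATL, 16), (35, DC, DEN, IAD, ATL, 16), (4, MIA, BOS, LAX, BOS, 23), (4, MIA, LAX, LAX, BOS, 23)}
Keep only column(s) src, fno (5 duplicate(s) eliminated): {(BOS, 4), (DEN, 35), (LAX, 4), (MIA, 31), (ORD, 32)}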